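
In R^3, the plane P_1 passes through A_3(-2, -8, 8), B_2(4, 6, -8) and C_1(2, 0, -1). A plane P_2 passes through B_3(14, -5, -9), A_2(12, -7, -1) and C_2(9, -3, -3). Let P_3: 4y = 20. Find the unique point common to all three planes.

(3, 5, -7)

A_3B_2 = (6, 14, -16), A_3C_1 = (4, 8, -9); a normal to P_1 is A_3B_2 × A_3C_1 = (2, -10, -8).
Using A_3: P_1 has equation 2x - 10y - 8z = 12.
B_3A_2 = (-2, -2, 8), B_3C_2 = (-5, 2, 6); a normal to P_2 is B_3A_2 × B_3C_2 = (-28, -28, -14).
Using B_3: P_2 has equation -28x - 28y - 14z = -126.
Solving the 3×3 linear system 2x - 10y - 8z = 12, -28x - 28y - 14z = -126, 4y = 20 (e.g. by elimination or Cramer's rule, determinant = 1008) gives (3, 5, -7).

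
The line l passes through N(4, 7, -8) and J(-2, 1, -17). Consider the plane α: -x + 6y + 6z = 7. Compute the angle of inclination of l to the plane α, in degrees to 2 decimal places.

A direction vector for l is J − N = (-6, -6, -9).
sin θ = |n·v| / (|n||v|) = |-84| / (√73 · √153) = 0.79483.
θ ≈ 52.64°.

52.64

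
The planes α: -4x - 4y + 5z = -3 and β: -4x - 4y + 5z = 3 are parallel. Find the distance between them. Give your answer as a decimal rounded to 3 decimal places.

0.795

Same normal n = (-4, -4, 5) with |n| = √57; distance = |-3 − 3| / |n| = 6/√57 ≈ 0.795.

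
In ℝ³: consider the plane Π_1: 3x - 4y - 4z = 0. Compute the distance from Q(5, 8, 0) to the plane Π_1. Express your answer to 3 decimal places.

2.655

n·Q − d = (3)·(5) + (-4)·(8) + (-4)·(0) − 0 = -17; |n| = √41.
Distance = |-17| / √41 = 17/√41 ≈ 2.655.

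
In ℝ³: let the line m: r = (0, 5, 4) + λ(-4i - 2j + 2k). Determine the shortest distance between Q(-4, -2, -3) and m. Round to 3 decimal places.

10.165

Taking (0, 5, 4) on m with direction v = (-4, -2, 2): w = Q − (0, 5, 4) = (-4, -7, -7), and w × v = (-28, 36, -20).
Distance = |w × v| / |v| = √2480 / √24 ≈ 10.165.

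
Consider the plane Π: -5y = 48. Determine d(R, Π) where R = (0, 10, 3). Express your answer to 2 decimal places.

n·R − d = (0)·(0) + (-5)·(10) + (0)·(3) − 48 = -98; |n| = √25.
Distance = |-98| / √25 = 98/√25 ≈ 19.60.

19.60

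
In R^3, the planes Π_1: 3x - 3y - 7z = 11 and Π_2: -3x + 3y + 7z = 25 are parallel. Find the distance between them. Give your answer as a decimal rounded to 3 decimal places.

4.398

Rescale Π_2 by 1/(-1): 3x - 3y - 7z = -25. Then distance = |11 − (-25)| / √67 ≈ 4.398.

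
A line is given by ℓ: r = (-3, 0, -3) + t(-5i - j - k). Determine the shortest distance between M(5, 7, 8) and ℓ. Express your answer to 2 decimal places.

Taking (-3, 0, -3) on ℓ with direction v = (-5, -1, -1): w = M − (-3, 0, -3) = (8, 7, 11), and w × v = (4, -47, 27).
Distance = |w × v| / |v| = √2954 / √27 ≈ 10.46.

10.46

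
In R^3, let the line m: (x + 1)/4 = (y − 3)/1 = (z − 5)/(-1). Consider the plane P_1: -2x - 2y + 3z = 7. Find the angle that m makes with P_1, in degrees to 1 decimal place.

48.0

m has direction (4, 1, -1) through (-1, 3, 5).
sin θ = |n·v| / (|n||v|) = |-13| / (√17 · √18) = 0.74316.
θ ≈ 48.0°.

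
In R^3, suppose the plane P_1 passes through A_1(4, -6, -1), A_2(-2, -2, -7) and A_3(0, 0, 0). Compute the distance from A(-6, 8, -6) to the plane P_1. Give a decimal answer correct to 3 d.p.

2.228

A_1A_2 = (-6, 4, -6), A_1A_3 = (-4, 6, 1); a normal to P_1 is A_1A_2 × A_1A_3 = (40, 30, -20).
Using A_1: P_1 has equation 40x + 30y - 20z = 0.
n·A − d = (40)·(-6) + (30)·(8) + (-20)·(-6) − 0 = 120; |n| = √2900.
Distance = |120| / √2900 = 120/√2900 ≈ 2.228.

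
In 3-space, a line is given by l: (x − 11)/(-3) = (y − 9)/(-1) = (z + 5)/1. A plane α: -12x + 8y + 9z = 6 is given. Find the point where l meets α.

l has direction (-3, -1, 1) through (11, 9, -5).
Substitute r = (11, 9, -5) + t(-3, -1, 1) into the plane: -105 + 37t = 6, so t = 3.
Intersection: (11, 9, -5) + 3·(-3, -1, 1) = (2, 6, -2).

(2, 6, -2)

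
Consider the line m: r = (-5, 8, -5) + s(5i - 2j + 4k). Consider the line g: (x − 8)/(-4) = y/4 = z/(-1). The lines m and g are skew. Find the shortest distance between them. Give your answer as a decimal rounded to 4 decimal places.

1.5835

g has direction (-4, 4, -1) through (8, 0, 0).
Common perpendicular direction n = (5, -2, 4) × (-4, 4, -1) = (-14, -11, 12).
With w = (8, 0, 0) − (-5, 8, -5) = (13, -8, 5), w · n = -34.
Distance = |w · n| / |n| = |-34| / √461 ≈ 1.5835.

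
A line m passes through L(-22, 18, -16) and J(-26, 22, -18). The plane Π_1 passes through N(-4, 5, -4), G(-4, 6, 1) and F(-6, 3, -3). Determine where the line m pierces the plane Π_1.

(-6, 2, -8)

A direction vector for m is J − L = (-4, 4, -2).
NG = (0, 1, 5), NF = (-2, -2, 1); a normal to Π_1 is NG × NF = (11, -10, 2).
Using N: Π_1 has equation 11x - 10y + 2z = -102.
Substitute r = (-22, 18, -16) + t(-4, 4, -2) into the plane: -454 + (-88)t = -102, so t = -4.
Intersection: (-22, 18, -16) + (-4)·(-4, 4, -2) = (-6, 2, -8).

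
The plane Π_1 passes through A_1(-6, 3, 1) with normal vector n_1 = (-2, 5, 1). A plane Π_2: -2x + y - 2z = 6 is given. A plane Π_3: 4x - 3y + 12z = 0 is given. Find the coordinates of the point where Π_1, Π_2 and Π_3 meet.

(-3, 4, 2)

Π_1: n_1·r = n_1·A_1 gives -2x + 5y + z = 28.
Solving the 3×3 linear system -2x + 5y + z = 28, -2x + y - 2z = 6, 4x - 3y + 12z = 0 (e.g. by elimination or Cramer's rule, determinant = 70) gives (-3, 4, 2).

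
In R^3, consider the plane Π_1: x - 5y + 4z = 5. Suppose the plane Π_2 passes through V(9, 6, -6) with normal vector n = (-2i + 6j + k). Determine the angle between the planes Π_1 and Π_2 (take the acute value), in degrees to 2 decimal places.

47.57

Π_2: n·r = n·V gives -2x + 6y + z = 12.
cos θ = |n₁·n₂| / (|n₁||n₂|) = |-28| / (√42 · √41).
θ = arccos(0.67475) ≈ 47.57°.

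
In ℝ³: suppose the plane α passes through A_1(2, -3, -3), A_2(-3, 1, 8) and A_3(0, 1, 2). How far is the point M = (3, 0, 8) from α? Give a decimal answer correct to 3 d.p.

5.444

A_1A_2 = (-5, 4, 11), A_1A_3 = (-2, 4, 5); a normal to α is A_1A_2 × A_1A_3 = (-24, 3, -12).
Using A_1: α has equation -24x + 3y - 12z = -21.
n·M − d = (-24)·(3) + (3)·(0) + (-12)·(8) − (-21) = -147; |n| = √729.
Distance = |-147| / √729 = 147/√729 ≈ 5.444.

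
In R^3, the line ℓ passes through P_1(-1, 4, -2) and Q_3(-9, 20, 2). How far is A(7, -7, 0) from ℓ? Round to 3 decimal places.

A direction vector for ℓ is Q_3 − P_1 = (-8, 16, 4).
Taking (-1, 4, -2) on ℓ with direction v = (-8, 16, 4): w = A − (-1, 4, -2) = (8, -11, 2), and w × v = (-76, -48, 40).
Distance = |w × v| / |v| = √9680 / √336 ≈ 5.367.

5.367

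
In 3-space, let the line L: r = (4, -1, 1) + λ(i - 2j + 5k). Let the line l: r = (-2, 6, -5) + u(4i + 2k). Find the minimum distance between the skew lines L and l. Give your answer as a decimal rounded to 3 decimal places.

Common perpendicular direction n = (1, -2, 5) × (4, 0, 2) = (-4, 18, 8).
With w = (-2, 6, -5) − (4, -1, 1) = (-6, 7, -6), w · n = 102.
Distance = |w · n| / |n| = |102| / √404 ≈ 5.075.

5.075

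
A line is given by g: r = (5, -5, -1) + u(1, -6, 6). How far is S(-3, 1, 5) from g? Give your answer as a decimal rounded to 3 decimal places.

Taking (5, -5, -1) on g with direction v = (1, -6, 6): w = S − (5, -5, -1) = (-8, 6, 6), and w × v = (72, 54, 42).
Distance = |w × v| / |v| = √9864 / √73 ≈ 11.624.

11.624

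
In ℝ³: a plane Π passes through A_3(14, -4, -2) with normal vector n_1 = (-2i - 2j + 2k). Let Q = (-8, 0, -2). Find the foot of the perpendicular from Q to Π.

(-2, 6, -8)

Π: n_1·r = n_1·A_3 gives -2x - 2y + 2z = -24.
Foot = Q − λn with λ = (n·Q − d)/|n|² = (12 − (-24))/12 = 3.
Foot = (-8, 0, -2) − 3·(-2, -2, 2) = (-2, 6, -8).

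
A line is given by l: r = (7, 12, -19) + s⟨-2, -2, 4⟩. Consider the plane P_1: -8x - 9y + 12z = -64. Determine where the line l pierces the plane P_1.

(-1, 4, -3)

Substitute r = (7, 12, -19) + t(-2, -2, 4) into the plane: -392 + 82t = -64, so t = 4.
Intersection: (7, 12, -19) + 4·(-2, -2, 4) = (-1, 4, -3).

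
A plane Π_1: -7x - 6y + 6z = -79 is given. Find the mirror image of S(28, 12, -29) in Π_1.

λ = (n·S − d)/|n|² = (-442 − (-79))/121 = -3.
Reflection = S − 2λn = (28, 12, -29) − (-6)·(-7, -6, 6) = (-14, -24, 7).

(-14, -24, 7)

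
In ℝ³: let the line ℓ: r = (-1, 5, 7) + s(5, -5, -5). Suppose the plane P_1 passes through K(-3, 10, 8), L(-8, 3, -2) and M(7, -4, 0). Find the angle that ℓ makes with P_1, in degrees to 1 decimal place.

KL = (-5, -7, -10), KM = (10, -14, -8); a normal to P_1 is KL × KM = (-84, -140, 140).
Using K: P_1 has equation -84x - 140y + 140z = -28.
sin θ = |n·v| / (|n||v|) = |-420| / (√46256 · √75) = 0.22549.
θ ≈ 13.0°.

13.0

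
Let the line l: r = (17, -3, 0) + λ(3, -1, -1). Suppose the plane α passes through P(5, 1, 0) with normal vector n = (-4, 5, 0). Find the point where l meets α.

(5, 1, 4)

α: n·r = n·P gives -4x + 5y = -15.
Substitute r = (17, -3, 0) + t(3, -1, -1) into the plane: -83 + (-17)t = -15, so t = -4.
Intersection: (17, -3, 0) + (-4)·(3, -1, -1) = (5, 1, 4).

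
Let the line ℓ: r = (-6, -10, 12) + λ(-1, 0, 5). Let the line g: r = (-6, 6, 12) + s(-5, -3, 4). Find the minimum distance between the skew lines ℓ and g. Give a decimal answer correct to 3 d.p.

Common perpendicular direction n = (-1, 0, 5) × (-5, -3, 4) = (15, -21, 3).
With w = (-6, 6, 12) − (-6, -10, 12) = (0, 16, 0), w · n = -336.
Distance = |w · n| / |n| = |-336| / √675 ≈ 12.933.

12.933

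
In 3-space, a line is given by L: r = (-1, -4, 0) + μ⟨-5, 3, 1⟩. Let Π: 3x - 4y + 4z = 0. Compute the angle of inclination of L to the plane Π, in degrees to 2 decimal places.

sin θ = |n·v| / (|n||v|) = |-23| / (√41 · √35) = 0.60716.
θ ≈ 37.38°.

37.38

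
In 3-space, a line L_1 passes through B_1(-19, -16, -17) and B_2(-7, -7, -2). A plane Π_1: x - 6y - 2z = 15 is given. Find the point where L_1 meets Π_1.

A direction vector for L_1 is B_2 − B_1 = (12, 9, 15).
Substitute r = (-19, -16, -17) + t(12, 9, 15) into the plane: 111 + (-72)t = 15, so t = 4/3.
Intersection: (-19, -16, -17) + (4/3)·(12, 9, 15) = (-3, -4, 3).

(-3, -4, 3)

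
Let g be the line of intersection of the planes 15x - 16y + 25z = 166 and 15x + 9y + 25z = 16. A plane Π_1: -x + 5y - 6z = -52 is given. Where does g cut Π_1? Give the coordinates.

(-2, -6, 4)

Direction of g: (15, -16, 25) × (15, 9, 25) = (-625, 0, 375).
A point on g: solving the two plane equations with x = -12 gives (-12, -6, 10).
Substitute r = (-12, -6, 10) + t(-625, 0, 375) into the plane: -78 + (-1625)t = -52, so t = -2/125.
Intersection: (-12, -6, 10) + (-2/125)·(-625, 0, 375) = (-2, -6, 4).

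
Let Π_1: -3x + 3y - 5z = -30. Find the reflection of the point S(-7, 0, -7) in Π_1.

(5, -12, 13)

λ = (n·S − d)/|n|² = (56 − (-30))/43 = 2.
Reflection = S − 2λn = (-7, 0, -7) − 4·(-3, 3, -5) = (5, -12, 13).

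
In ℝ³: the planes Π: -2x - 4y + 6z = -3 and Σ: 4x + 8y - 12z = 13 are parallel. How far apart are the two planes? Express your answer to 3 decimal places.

Rescale Σ by 1/(-2): -2x - 4y + 6z = -13/2. Then distance = |-3 − (-13/2)| / √56 ≈ 0.468.

0.468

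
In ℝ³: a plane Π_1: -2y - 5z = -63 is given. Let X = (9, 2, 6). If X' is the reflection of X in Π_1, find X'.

λ = (n·X − d)/|n|² = (-34 − (-63))/29 = 1.
Reflection = X − 2λn = (9, 2, 6) − 2·(0, -2, -5) = (9, 6, 16).

(9, 6, 16)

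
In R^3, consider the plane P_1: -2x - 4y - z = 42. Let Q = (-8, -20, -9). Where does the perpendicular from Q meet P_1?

(-2, -8, -6)

Foot = Q − λn with λ = (n·Q − d)/|n|² = (105 − 42)/21 = 3.
Foot = (-8, -20, -9) − 3·(-2, -4, -1) = (-2, -8, -6).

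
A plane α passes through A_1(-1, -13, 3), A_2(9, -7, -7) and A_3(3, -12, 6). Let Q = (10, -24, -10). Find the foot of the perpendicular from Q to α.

A_1A_2 = (10, 6, -10), A_1A_3 = (4, 1, 3); a normal to α is A_1A_2 × A_1A_3 = (28, -70, -14).
Using A_1: α has equation 28x - 70y - 14z = 840.
Foot = Q − λn with λ = (n·Q − d)/|n|² = (2100 − 840)/5880 = 3/14.
Foot = (10, -24, -10) − (3/14)·(28, -70, -14) = (4, -9, -7).

(4, -9, -7)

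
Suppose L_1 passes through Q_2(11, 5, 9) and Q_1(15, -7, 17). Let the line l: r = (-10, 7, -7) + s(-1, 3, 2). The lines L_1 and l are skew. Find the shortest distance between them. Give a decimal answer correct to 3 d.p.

A direction vector for L_1 is Q_1 − Q_2 = (4, -12, 8).
Common perpendicular direction n = (4, -12, 8) × (-1, 3, 2) = (-48, -16, 0).
With w = (-10, 7, -7) − (11, 5, 9) = (-21, 2, -16), w · n = 976.
Distance = |w · n| / |n| = |976| / √2560 ≈ 19.290.

19.290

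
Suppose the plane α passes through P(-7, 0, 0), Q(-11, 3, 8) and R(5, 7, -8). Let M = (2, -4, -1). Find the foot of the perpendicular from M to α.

(-3, 0, -5)

PQ = (-4, 3, 8), PR = (12, 7, -8); a normal to α is PQ × PR = (-80, 64, -64).
Using P: α has equation -80x + 64y - 64z = 560.
Foot = M − λn with λ = (n·M − d)/|n|² = (-352 − 560)/14592 = -1/16.
Foot = (2, -4, -1) − (-1/16)·(-80, 64, -64) = (-3, 0, -5).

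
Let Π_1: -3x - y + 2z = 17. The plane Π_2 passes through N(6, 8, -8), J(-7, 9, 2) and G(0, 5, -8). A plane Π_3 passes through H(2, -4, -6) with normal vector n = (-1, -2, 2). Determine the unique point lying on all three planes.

NJ = (-13, 1, 10), NG = (-6, -3, 0); a normal to Π_2 is NJ × NG = (30, -60, 45).
Using N: Π_2 has equation 30x - 60y + 45z = -660.
Π_3: n·r = n·H gives -x - 2y + 2z = -6.
Solving the 3×3 linear system -3x - y + 2z = 17, 30x - 60y + 45z = -660, -x - 2y + 2z = -6 (e.g. by elimination or Cramer's rule, determinant = -45) gives (-8, 7, 0).

(-8, 7, 0)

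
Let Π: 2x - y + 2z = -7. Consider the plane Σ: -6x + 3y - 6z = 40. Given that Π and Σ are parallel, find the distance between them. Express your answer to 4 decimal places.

2.1111

Rescale Σ by 1/(-3): 2x - y + 2z = -40/3. Then distance = |-7 − (-40/3)| / √9 ≈ 2.1111.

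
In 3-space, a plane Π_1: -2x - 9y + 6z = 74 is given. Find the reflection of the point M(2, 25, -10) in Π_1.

λ = (n·M − d)/|n|² = (-289 − 74)/121 = -3.
Reflection = M − 2λn = (2, 25, -10) − (-6)·(-2, -9, 6) = (-10, -29, 26).

(-10, -29, 26)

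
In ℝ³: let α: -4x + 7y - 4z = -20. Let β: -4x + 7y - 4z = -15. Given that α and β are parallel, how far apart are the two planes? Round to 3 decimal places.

Same normal n = (-4, 7, -4) with |n| = √81; distance = |-20 − (-15)| / |n| = 5/√81 ≈ 0.556.

0.556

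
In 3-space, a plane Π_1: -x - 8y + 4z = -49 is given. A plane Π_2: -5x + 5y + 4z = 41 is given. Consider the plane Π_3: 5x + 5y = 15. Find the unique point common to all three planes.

(-3, 6, -1)

Solving the 3×3 linear system -x - 8y + 4z = -49, -5x + 5y + 4z = 41, 5x + 5y = 15 (e.g. by elimination or Cramer's rule, determinant = -340) gives (-3, 6, -1).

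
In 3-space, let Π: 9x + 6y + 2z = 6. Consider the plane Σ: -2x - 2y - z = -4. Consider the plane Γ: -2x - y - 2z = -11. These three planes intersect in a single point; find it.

(0, -1, 6)

Solving the 3×3 linear system 9x + 6y + 2z = 6, -2x - 2y - z = -4, -2x - y - 2z = -11 (e.g. by elimination or Cramer's rule, determinant = 11) gives (0, -1, 6).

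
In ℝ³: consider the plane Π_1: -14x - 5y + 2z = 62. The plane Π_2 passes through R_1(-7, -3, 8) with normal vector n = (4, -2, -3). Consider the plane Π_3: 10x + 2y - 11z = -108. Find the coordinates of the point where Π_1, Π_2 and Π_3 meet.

(-5, 4, 6)

Π_2: n·r = n·R_1 gives 4x - 2y - 3z = -46.
Solving the 3×3 linear system -14x - 5y + 2z = 62, 4x - 2y - 3z = -46, 10x + 2y - 11z = -108 (e.g. by elimination or Cramer's rule, determinant = -406) gives (-5, 4, 6).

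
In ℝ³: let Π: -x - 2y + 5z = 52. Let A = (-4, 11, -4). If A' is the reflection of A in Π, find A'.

(-10, -1, 26)

λ = (n·A − d)/|n|² = (-38 − 52)/30 = -3.
Reflection = A − 2λn = (-4, 11, -4) − (-6)·(-1, -2, 5) = (-10, -1, 26).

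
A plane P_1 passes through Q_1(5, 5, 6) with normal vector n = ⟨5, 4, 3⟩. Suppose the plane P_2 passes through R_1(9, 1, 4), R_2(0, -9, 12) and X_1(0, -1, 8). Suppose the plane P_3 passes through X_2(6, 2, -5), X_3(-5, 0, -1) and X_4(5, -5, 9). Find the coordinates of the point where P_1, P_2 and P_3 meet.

P_1: n·r = n·Q_1 gives 5x + 4y + 3z = 63.
R_1R_2 = (-9, -10, 8), R_1X_1 = (-9, -2, 4); a normal to P_2 is R_1R_2 × R_1X_1 = (-24, -36, -72).
Using R_1: P_2 has equation -24x - 36y - 72z = -540.
X_2X_3 = (-11, -2, 4), X_2X_4 = (-1, -7, 14); a normal to P_3 is X_2X_3 × X_2X_4 = (0, 150, 75).
Using X_2: P_3 has equation 150y + 75z = -75.
Solving the 3×3 linear system 5x + 4y + 3z = 63, -24x - 36y - 72z = -540, 150y + 75z = -75 (e.g. by elimination or Cramer's rule, determinant = 36900) gives (12, -3, 5).

(12, -3, 5)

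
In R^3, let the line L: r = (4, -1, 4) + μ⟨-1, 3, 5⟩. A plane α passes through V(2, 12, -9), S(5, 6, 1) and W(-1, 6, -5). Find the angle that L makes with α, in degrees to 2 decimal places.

61.15

VS = (3, -6, 10), VW = (-3, -6, 4); a normal to α is VS × VW = (36, -42, -36).
Using V: α has equation 36x - 42y - 36z = -108.
sin θ = |n·v| / (|n||v|) = |-342| / (√4356 · √35) = 0.87589.
θ ≈ 61.15°.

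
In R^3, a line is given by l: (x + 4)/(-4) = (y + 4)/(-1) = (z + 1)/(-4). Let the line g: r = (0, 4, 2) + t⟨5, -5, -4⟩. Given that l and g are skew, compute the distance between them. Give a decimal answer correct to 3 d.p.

5.937

l has direction (-4, -1, -4) through (-4, -4, -1).
Common perpendicular direction n = (-4, -1, -4) × (5, -5, -4) = (-16, -36, 25).
With w = (0, 4, 2) − (-4, -4, -1) = (4, 8, 3), w · n = -277.
Distance = |w · n| / |n| = |-277| / √2177 ≈ 5.937.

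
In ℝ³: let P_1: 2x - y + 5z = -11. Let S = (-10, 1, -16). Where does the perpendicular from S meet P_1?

(-4, -2, -1)

Foot = S − λn with λ = (n·S − d)/|n|² = (-101 − (-11))/30 = -3.
Foot = (-10, 1, -16) − (-3)·(2, -1, 5) = (-4, -2, -1).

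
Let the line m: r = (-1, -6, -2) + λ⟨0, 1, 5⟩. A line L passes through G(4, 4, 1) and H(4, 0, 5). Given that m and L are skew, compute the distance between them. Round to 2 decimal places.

A direction vector for L is H − G = (0, -4, 4).
Common perpendicular direction n = (0, 1, 5) × (0, -4, 4) = (24, 0, 0).
With w = (4, 4, 1) − (-1, -6, -2) = (5, 10, 3), w · n = 120.
Distance = |w · n| / |n| = |120| / √576 ≈ 5.00.

5.00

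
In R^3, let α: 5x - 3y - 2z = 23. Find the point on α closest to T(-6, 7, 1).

(4, 1, -3)

Foot = T − λn with λ = (n·T − d)/|n|² = (-53 − 23)/38 = -2.
Foot = (-6, 7, 1) − (-2)·(5, -3, -2) = (4, 1, -3).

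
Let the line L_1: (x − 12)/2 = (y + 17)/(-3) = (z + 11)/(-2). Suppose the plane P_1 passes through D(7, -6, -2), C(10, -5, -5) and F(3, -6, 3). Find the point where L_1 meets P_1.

(8, -11, -7)

L_1 has direction (2, -3, -2) through (12, -17, -11).
DC = (3, 1, -3), DF = (-4, 0, 5); a normal to P_1 is DC × DF = (5, -3, 4).
Using D: P_1 has equation 5x - 3y + 4z = 45.
Substitute r = (12, -17, -11) + t(2, -3, -2) into the plane: 67 + 11t = 45, so t = -2.
Intersection: (12, -17, -11) + (-2)·(2, -3, -2) = (8, -11, -7).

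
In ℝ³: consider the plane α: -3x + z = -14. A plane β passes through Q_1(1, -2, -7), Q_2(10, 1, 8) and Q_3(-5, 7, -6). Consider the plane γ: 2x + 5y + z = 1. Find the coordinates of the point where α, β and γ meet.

Q_1Q_2 = (9, 3, 15), Q_1Q_3 = (-6, 9, 1); a normal to β is Q_1Q_2 × Q_1Q_3 = (-132, -99, 99).
Using Q_1: β has equation -132x - 99y + 99z = -627.
Solving the 3×3 linear system -3x + z = -14, -132x - 99y + 99z = -627, 2x + 5y + z = 1 (e.g. by elimination or Cramer's rule, determinant = 1320) gives (4, -1, -2).

(4, -1, -2)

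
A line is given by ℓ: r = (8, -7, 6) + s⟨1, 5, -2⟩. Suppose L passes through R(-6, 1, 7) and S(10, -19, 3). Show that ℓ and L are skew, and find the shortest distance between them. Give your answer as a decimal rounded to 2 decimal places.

4.30

A direction vector for L is S − R = (16, -20, -4).
Common perpendicular direction n = (1, 5, -2) × (16, -20, -4) = (-60, -28, -100).
With w = (-6, 1, 7) − (8, -7, 6) = (-14, 8, 1), w · n = 516.
Since n ≠ 0 the lines are not parallel, and w · n = 516 ≠ 0 so they do not intersect; hence they are skew.
Distance = |w · n| / |n| = |516| / √14384 ≈ 4.30.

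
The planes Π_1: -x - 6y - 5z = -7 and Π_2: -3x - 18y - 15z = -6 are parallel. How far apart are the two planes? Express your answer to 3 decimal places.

0.635

Rescale Π_2 by 1/3: -x - 6y - 5z = -2. Then distance = |-7 − (-2)| / √62 ≈ 0.635.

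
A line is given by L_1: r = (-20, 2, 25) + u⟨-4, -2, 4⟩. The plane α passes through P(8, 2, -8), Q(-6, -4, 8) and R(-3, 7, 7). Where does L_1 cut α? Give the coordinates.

(-4, 10, 9)

PQ = (-14, -6, 16), PR = (-11, 5, 15); a normal to α is PQ × PR = (-170, 34, -136).
Using P: α has equation -170x + 34y - 136z = -204.
Substitute r = (-20, 2, 25) + t(-4, -2, 4) into the plane: 68 + 68t = -204, so t = -4.
Intersection: (-20, 2, 25) + (-4)·(-4, -2, 4) = (-4, 10, 9).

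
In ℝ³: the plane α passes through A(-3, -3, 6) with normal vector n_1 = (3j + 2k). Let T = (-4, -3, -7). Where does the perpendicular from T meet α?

(-4, 3, -3)

α: n_1·r = n_1·A gives 3y + 2z = 3.
Foot = T − λn with λ = (n·T − d)/|n|² = (-23 − 3)/13 = -2.
Foot = (-4, -3, -7) − (-2)·(0, 3, 2) = (-4, 3, -3).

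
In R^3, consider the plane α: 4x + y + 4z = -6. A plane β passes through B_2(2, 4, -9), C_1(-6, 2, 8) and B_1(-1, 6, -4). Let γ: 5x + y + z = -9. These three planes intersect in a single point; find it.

(-3, 6, 0)

B_2C_1 = (-8, -2, 17), B_2B_1 = (-3, 2, 5); a normal to β is B_2C_1 × B_2B_1 = (-44, -11, -22).
Using B_2: β has equation -44x - 11y - 22z = 66.
Solving the 3×3 linear system 4x + y + 4z = -6, -44x - 11y - 22z = 66, 5x + y + z = -9 (e.g. by elimination or Cramer's rule, determinant = 22) gives (-3, 6, 0).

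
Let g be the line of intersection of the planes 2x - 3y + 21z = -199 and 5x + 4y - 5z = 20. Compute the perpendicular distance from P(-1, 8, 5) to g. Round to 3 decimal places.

Direction of g: (2, -3, 21) × (5, 4, -5) = (-69, 115, 23).
A point on g: solving the two plane equations with x = -8 gives (-8, 5, -8).
Taking (-8, 5, -8) on g with direction v = (-69, 115, 23): w = P − (-8, 5, -8) = (7, 3, 13), and w × v = (-1426, -1058, 1012).
Distance = |w × v| / |v| = √4176984 / √18515 ≈ 15.020.

15.020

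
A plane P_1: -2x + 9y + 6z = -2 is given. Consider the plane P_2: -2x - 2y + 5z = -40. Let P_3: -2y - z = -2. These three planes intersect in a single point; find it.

(1, 4, -6)

Solving the 3×3 linear system -2x + 9y + 6z = -2, -2x - 2y + 5z = -40, -2y - z = -2 (e.g. by elimination or Cramer's rule, determinant = -18) gives (1, 4, -6).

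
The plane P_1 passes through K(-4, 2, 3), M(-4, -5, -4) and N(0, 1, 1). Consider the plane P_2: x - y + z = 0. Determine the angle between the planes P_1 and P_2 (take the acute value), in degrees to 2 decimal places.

KM = (0, -7, -7), KN = (4, -1, -2); a normal to P_1 is KM × KN = (7, -28, 28).
Using K: P_1 has equation 7x - 28y + 28z = 0.
cos θ = |n₁·n₂| / (|n₁||n₂|) = |63| / (√1617 · √3).
θ = arccos(0.90453) ≈ 25.24°.

25.24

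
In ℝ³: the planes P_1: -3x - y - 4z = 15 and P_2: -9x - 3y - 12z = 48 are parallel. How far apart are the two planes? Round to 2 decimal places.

Rescale P_2 by 1/3: -3x - y - 4z = 16. Then distance = |15 − 16| / √26 ≈ 0.20.

0.20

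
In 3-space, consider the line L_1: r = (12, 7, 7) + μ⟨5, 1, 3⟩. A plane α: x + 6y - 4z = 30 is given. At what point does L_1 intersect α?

Substitute r = (12, 7, 7) + t(5, 1, 3) into the plane: 26 + (-1)t = 30, so t = -4.
Intersection: (12, 7, 7) + (-4)·(5, 1, 3) = (-8, 3, -5).

(-8, 3, -5)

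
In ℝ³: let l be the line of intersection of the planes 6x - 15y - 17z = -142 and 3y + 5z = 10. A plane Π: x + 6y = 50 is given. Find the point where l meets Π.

Direction of l: (6, -15, -17) × (0, 3, 5) = (-24, -30, 18).
A point on l: solving the two plane equations with x = 6 gives (6, 30, -16).
Substitute r = (6, 30, -16) + t(-24, -30, 18) into the plane: 186 + (-204)t = 50, so t = 2/3.
Intersection: (6, 30, -16) + (2/3)·(-24, -30, 18) = (-10, 10, -4).

(-10, 10, -4)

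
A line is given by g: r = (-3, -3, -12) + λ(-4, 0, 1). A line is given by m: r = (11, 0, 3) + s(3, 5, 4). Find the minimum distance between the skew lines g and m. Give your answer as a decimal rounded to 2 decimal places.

Common perpendicular direction n = (-4, 0, 1) × (3, 5, 4) = (-5, 19, -20).
With w = (11, 0, 3) − (-3, -3, -12) = (14, 3, 15), w · n = -313.
Distance = |w · n| / |n| = |-313| / √786 ≈ 11.16.

11.16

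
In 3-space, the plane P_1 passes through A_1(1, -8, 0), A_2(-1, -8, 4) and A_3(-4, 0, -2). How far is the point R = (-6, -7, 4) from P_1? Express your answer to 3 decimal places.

3.157

A_1A_2 = (-2, 0, 4), A_1A_3 = (-5, 8, -2); a normal to P_1 is A_1A_2 × A_1A_3 = (-32, -24, -16).
Using A_1: P_1 has equation -32x - 24y - 16z = 160.
n·R − d = (-32)·(-6) + (-24)·(-7) + (-16)·(4) − 160 = 136; |n| = √1856.
Distance = |136| / √1856 = 136/√1856 ≈ 3.157.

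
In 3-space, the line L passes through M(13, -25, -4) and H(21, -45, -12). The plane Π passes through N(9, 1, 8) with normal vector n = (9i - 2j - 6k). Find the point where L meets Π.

A direction vector for L is H − M = (8, -20, -8).
Π: n·r = n·N gives 9x - 2y - 6z = 31.
Substitute r = (13, -25, -4) + t(8, -20, -8) into the plane: 191 + 160t = 31, so t = -1.
Intersection: (13, -25, -4) + (-1)·(8, -20, -8) = (5, -5, 4).

(5, -5, 4)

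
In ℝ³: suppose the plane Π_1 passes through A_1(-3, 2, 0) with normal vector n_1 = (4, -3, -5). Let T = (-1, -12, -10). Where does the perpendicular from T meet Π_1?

Π_1: n_1·r = n_1·A_1 gives 4x - 3y - 5z = -18.
Foot = T − λn with λ = (n·T − d)/|n|² = (82 − (-18))/50 = 2.
Foot = (-1, -12, -10) − 2·(4, -3, -5) = (-9, -6, 0).

(-9, -6, 0)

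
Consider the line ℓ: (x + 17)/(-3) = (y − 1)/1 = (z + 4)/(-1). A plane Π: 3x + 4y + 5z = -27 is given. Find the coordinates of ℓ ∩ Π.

(-5, -3, 0)

ℓ has direction (-3, 1, -1) through (-17, 1, -4).
Substitute r = (-17, 1, -4) + t(-3, 1, -1) into the plane: -67 + (-10)t = -27, so t = -4.
Intersection: (-17, 1, -4) + (-4)·(-3, 1, -1) = (-5, -3, 0).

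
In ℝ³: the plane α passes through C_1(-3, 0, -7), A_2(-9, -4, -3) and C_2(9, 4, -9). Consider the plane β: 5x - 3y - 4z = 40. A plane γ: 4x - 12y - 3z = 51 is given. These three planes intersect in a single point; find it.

C_1A_2 = (-6, -4, 4), C_1C_2 = (12, 4, -2); a normal to α is C_1A_2 × C_1C_2 = (-8, 36, 24).
Using C_1: α has equation -8x + 36y + 24z = -144.
Solving the 3×3 linear system -8x + 36y + 24z = -144, 5x - 3y - 4z = 40, 4x - 12y - 3z = 51 (e.g. by elimination or Cramer's rule, determinant = -876) gives (6, -2, -1).

(6, -2, -1)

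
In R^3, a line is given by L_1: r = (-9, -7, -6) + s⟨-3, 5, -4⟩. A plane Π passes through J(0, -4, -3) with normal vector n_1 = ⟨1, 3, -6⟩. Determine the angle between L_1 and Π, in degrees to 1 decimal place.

Π: n_1·r = n_1·J gives x + 3y - 6z = 6.
sin θ = |n·v| / (|n||v|) = |36| / (√46 · √50) = 0.75065.
θ ≈ 48.6°.

48.6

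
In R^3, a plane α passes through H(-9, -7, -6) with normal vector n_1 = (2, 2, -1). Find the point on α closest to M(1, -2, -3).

(-5, -8, 0)

α: n_1·r = n_1·H gives 2x + 2y - z = -26.
Foot = M − λn with λ = (n·M − d)/|n|² = (1 − (-26))/9 = 3.
Foot = (1, -2, -3) − 3·(2, 2, -1) = (-5, -8, 0).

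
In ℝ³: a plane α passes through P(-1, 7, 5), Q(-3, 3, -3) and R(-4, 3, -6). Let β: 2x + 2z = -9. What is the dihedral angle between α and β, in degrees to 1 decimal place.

63.8

PQ = (-2, -4, -8), PR = (-3, -4, -11); a normal to α is PQ × PR = (12, 2, -4).
Using P: α has equation 12x + 2y - 4z = -18.
cos θ = |n₁·n₂| / (|n₁||n₂|) = |16| / (√164 · √8).
θ = arccos(0.44173) ≈ 63.8°.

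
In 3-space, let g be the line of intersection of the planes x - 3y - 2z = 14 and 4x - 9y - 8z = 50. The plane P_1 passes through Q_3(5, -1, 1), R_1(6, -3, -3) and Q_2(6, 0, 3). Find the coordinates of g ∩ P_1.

Direction of g: (1, -3, -2) × (4, -9, -8) = (6, 0, 3).
A point on g: solving the two plane equations with x = 22 gives (22, -2, 7).
Q_3R_1 = (1, -2, -4), Q_3Q_2 = (1, 1, 2); a normal to P_1 is Q_3R_1 × Q_3Q_2 = (0, -6, 3).
Using Q_3: P_1 has equation -6y + 3z = 9.
Substitute r = (22, -2, 7) + t(6, 0, 3) into the plane: 33 + 9t = 9, so t = -8/3.
Intersection: (22, -2, 7) + (-8/3)·(6, 0, 3) = (6, -2, -1).

(6, -2, -1)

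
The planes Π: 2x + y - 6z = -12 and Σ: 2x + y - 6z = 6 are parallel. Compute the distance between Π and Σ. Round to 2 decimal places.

Same normal n = (2, 1, -6) with |n| = √41; distance = |-12 − 6| / |n| = 18/√41 ≈ 2.81.

2.81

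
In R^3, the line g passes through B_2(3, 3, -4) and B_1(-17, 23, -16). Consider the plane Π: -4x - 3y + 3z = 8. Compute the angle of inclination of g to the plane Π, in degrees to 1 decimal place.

5.1

A direction vector for g is B_1 − B_2 = (-20, 20, -12).
sin θ = |n·v| / (|n||v|) = |-16| / (√34 · √944) = 0.08931.
θ ≈ 5.1°.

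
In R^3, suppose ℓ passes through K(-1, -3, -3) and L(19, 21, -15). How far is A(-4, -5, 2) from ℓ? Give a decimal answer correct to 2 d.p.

A direction vector for ℓ is L − K = (20, 24, -12).
Taking (-1, -3, -3) on ℓ with direction v = (20, 24, -12): w = A − (-1, -3, -3) = (-3, -2, 5), and w × v = (-96, 64, -32).
Distance = |w × v| / |v| = √14336 / √1120 ≈ 3.58.

3.58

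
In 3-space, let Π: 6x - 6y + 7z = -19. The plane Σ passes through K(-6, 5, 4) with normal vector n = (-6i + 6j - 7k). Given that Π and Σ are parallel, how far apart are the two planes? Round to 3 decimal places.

Σ: n·r = n·K gives -6x + 6y - 7z = 38.
Rescale Σ by 1/(-1): 6x - 6y + 7z = -38. Then distance = |-19 − (-38)| / √121 ≈ 1.727.

1.727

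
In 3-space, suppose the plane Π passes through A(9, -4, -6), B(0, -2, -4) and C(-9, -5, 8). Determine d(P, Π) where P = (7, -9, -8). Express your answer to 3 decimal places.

5.714

AB = (-9, 2, 2), AC = (-18, -1, 14); a normal to Π is AB × AC = (30, 90, 45).
Using A: Π has equation 30x + 90y + 45z = -360.
n·P − d = (30)·(7) + (90)·(-9) + (45)·(-8) − (-360) = -600; |n| = √11025.
Distance = |-600| / √11025 = 600/√11025 ≈ 5.714.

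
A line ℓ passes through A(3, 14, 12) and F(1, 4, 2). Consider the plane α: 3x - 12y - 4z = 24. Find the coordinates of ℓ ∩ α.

A direction vector for ℓ is F − A = (-2, -10, -10).
Substitute r = (3, 14, 12) + t(-2, -10, -10) into the plane: -207 + 154t = 24, so t = 3/2.
Intersection: (3, 14, 12) + (3/2)·(-2, -10, -10) = (0, -1, -3).

(0, -1, -3)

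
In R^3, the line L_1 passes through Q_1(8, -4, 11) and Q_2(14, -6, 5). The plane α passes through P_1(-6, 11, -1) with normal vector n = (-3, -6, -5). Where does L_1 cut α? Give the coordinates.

A direction vector for L_1 is Q_2 − Q_1 = (6, -2, -6).
α: n·r = n·P_1 gives -3x - 6y - 5z = -43.
Substitute r = (8, -4, 11) + t(6, -2, -6) into the plane: -55 + 24t = -43, so t = 1/2.
Intersection: (8, -4, 11) + (1/2)·(6, -2, -6) = (11, -5, 8).

(11, -5, 8)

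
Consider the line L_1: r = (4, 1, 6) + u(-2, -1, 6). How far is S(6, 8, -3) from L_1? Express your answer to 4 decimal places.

Taking (4, 1, 6) on L_1 with direction v = (-2, -1, 6): w = S − (4, 1, 6) = (2, 7, -9), and w × v = (33, 6, 12).
Distance = |w × v| / |v| = √1269 / √41 ≈ 5.5634.

5.5634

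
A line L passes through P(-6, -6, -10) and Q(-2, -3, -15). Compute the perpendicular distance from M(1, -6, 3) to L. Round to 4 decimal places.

13.8065

A direction vector for L is Q − P = (4, 3, -5).
Taking (-6, -6, -10) on L with direction v = (4, 3, -5): w = M − (-6, -6, -10) = (7, 0, 13), and w × v = (-39, 87, 21).
Distance = |w × v| / |v| = √9531 / √50 ≈ 13.8065.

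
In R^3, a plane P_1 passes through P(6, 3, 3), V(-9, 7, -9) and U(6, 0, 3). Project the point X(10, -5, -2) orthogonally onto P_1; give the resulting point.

(6, -5, 3)

PV = (-15, 4, -12), PU = (0, -3, 0); a normal to P_1 is PV × PU = (-36, 0, 45).
Using P: P_1 has equation -36x + 45z = -81.
Foot = X − λn with λ = (n·X − d)/|n|² = (-450 − (-81))/3321 = -1/9.
Foot = (10, -5, -2) − (-1/9)·(-36, 0, 45) = (6, -5, 3).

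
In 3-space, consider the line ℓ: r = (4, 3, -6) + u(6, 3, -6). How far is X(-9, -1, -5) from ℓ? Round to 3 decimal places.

8.498

Taking (4, 3, -6) on ℓ with direction v = (6, 3, -6): w = X − (4, 3, -6) = (-13, -4, 1), and w × v = (21, -72, -15).
Distance = |w × v| / |v| = √5850 / √81 ≈ 8.498.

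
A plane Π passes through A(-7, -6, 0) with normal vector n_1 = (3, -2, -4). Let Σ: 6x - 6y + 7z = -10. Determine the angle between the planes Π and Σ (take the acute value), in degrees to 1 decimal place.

Π: n_1·r = n_1·A gives 3x - 2y - 4z = -9.
cos θ = |n₁·n₂| / (|n₁||n₂|) = |2| / (√29 · √121).
θ = arccos(0.03376) ≈ 88.1°.

88.1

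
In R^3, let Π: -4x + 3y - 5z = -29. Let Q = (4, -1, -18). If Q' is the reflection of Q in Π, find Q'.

λ = (n·Q − d)/|n|² = (71 − (-29))/50 = 2.
Reflection = Q − 2λn = (4, -1, -18) − 4·(-4, 3, -5) = (20, -13, 2).

(20, -13, 2)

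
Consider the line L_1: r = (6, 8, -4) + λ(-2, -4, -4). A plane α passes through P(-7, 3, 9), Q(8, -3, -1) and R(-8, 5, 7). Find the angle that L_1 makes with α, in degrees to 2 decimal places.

70.53

PQ = (15, -6, -10), PR = (-1, 2, -2); a normal to α is PQ × PR = (32, 40, 24).
Using P: α has equation 32x + 40y + 24z = 112.
sin θ = |n·v| / (|n||v|) = |-320| / (√3200 · √36) = 0.94281.
θ ≈ 70.53°.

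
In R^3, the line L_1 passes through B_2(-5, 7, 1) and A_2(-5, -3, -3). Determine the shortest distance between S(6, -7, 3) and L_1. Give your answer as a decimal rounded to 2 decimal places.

A direction vector for L_1 is A_2 − B_2 = (0, -10, -4).
Taking (-5, 7, 1) on L_1 with direction v = (0, -10, -4): w = S − (-5, 7, 1) = (11, -14, 2), and w × v = (76, 44, -110).
Distance = |w × v| / |v| = √19812 / √116 ≈ 13.07.

13.07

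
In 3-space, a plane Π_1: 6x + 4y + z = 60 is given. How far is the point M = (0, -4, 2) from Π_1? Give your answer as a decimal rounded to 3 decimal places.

10.165

n·M − d = (6)·(0) + (4)·(-4) + (1)·(2) − 60 = -74; |n| = √53.
Distance = |-74| / √53 = 74/√53 ≈ 10.165.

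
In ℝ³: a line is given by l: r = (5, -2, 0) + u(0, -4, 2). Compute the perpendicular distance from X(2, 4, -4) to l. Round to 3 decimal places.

3.130

Taking (5, -2, 0) on l with direction v = (0, -4, 2): w = X − (5, -2, 0) = (-3, 6, -4), and w × v = (-4, 6, 12).
Distance = |w × v| / |v| = √196 / √20 ≈ 3.130.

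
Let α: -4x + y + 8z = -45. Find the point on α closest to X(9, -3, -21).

Foot = X − λn with λ = (n·X − d)/|n|² = (-207 − (-45))/81 = -2.
Foot = (9, -3, -21) − (-2)·(-4, 1, 8) = (1, -1, -5).

(1, -1, -5)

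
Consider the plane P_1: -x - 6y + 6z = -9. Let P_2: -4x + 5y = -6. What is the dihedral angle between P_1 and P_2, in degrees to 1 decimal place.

61.6

cos θ = |n₁·n₂| / (|n₁||n₂|) = |-26| / (√73 · √41).
θ = arccos(0.47525) ≈ 61.6°.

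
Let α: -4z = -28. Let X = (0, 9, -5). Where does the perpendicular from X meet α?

(0, 9, 7)

Foot = X − λn with λ = (n·X − d)/|n|² = (20 − (-28))/16 = 3.
Foot = (0, 9, -5) − 3·(0, 0, -4) = (0, 9, 7).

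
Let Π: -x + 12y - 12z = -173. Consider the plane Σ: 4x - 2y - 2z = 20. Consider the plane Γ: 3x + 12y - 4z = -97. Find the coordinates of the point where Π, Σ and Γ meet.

Solving the 3×3 linear system -x + 12y - 12z = -173, 4x - 2y - 2z = 20, 3x + 12y - 4z = -97 (e.g. by elimination or Cramer's rule, determinant = -560) gives (5, -7, 7).

(5, -7, 7)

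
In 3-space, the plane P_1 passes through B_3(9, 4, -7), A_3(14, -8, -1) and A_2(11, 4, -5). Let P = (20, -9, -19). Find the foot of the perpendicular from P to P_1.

(8, -8, -7)

B_3A_3 = (5, -12, 6), B_3A_2 = (2, 0, 2); a normal to P_1 is B_3A_3 × B_3A_2 = (-24, 2, 24).
Using B_3: P_1 has equation -24x + 2y + 24z = -376.
Foot = P − λn with λ = (n·P − d)/|n|² = (-954 − (-376))/1156 = -1/2.
Foot = (20, -9, -19) − (-1/2)·(-24, 2, 24) = (8, -8, -7).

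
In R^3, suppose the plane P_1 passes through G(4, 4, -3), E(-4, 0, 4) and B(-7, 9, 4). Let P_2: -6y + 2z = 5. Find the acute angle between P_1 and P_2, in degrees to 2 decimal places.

GE = (-8, -4, 7), GB = (-11, 5, 7); a normal to P_1 is GE × GB = (-63, -21, -84).
Using G: P_1 has equation -63x - 21y - 84z = -84.
cos θ = |n₁·n₂| / (|n₁||n₂|) = |-42| / (√11466 · √40).
θ = arccos(0.06202) ≈ 86.44°.

86.44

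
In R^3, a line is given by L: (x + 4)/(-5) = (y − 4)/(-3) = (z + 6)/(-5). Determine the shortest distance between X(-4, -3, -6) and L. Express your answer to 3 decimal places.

6.444

L has direction (-5, -3, -5) through (-4, 4, -6).
Taking (-4, 4, -6) on L with direction v = (-5, -3, -5): w = X − (-4, 4, -6) = (0, -7, 0), and w × v = (35, 0, -35).
Distance = |w × v| / |v| = √2450 / √59 ≈ 6.444.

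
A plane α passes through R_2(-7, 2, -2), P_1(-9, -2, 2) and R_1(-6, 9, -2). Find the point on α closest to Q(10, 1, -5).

(-4, 3, -10)

R_2P_1 = (-2, -4, 4), R_2R_1 = (1, 7, 0); a normal to α is R_2P_1 × R_2R_1 = (-28, 4, -10).
Using R_2: α has equation -28x + 4y - 10z = 224.
Foot = Q − λn with λ = (n·Q − d)/|n|² = (-226 − 224)/900 = -1/2.
Foot = (10, 1, -5) − (-1/2)·(-28, 4, -10) = (-4, 3, -10).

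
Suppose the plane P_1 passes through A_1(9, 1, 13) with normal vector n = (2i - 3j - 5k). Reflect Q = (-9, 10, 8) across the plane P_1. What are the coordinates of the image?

(-5, 4, -2)

P_1: n·r = n·A_1 gives 2x - 3y - 5z = -50.
λ = (n·Q − d)/|n|² = (-88 − (-50))/38 = -1.
Reflection = Q − 2λn = (-9, 10, 8) − (-2)·(2, -3, -5) = (-5, 4, -2).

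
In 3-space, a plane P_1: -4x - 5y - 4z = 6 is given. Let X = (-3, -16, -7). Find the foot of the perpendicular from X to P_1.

(5, -6, 1)

Foot = X − λn with λ = (n·X − d)/|n|² = (120 − 6)/57 = 2.
Foot = (-3, -16, -7) − 2·(-4, -5, -4) = (5, -6, 1).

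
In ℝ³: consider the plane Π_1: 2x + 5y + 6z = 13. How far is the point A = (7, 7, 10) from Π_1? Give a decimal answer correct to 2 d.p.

n·A − d = (2)·(7) + (5)·(7) + (6)·(10) − 13 = 96; |n| = √65.
Distance = |96| / √65 = 96/√65 ≈ 11.91.

11.91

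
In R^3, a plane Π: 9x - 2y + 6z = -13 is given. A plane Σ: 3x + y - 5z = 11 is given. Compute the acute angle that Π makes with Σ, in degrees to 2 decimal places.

cos θ = |n₁·n₂| / (|n₁||n₂|) = |-5| / (√121 · √35).
θ = arccos(0.07683) ≈ 85.59°.

85.59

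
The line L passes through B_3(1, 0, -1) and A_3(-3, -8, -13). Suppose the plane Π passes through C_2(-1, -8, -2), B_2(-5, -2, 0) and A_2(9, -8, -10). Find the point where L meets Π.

A direction vector for L is A_3 − B_3 = (-4, -8, -12).
C_2B_2 = (-4, 6, 2), C_2A_2 = (10, 0, -8); a normal to Π is C_2B_2 × C_2A_2 = (-48, -12, -60).
Using C_2: Π has equation -48x - 12y - 60z = 264.
Substitute r = (1, 0, -1) + t(-4, -8, -12) into the plane: 12 + 1008t = 264, so t = 1/4.
Intersection: (1, 0, -1) + (1/4)·(-4, -8, -12) = (0, -2, -4).

(0, -2, -4)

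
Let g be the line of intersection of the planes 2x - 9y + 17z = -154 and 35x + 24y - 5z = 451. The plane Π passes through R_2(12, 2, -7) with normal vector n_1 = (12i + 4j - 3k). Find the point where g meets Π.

(12, -1, -11)

Direction of g: (2, -9, 17) × (35, 24, -5) = (-363, 605, 363).
A point on g: solving the two plane equations with x = 21 gives (21, -16, -20).
Π: n_1·r = n_1·R_2 gives 12x + 4y - 3z = 173.
Substitute r = (21, -16, -20) + t(-363, 605, 363) into the plane: 248 + (-3025)t = 173, so t = 3/121.
Intersection: (21, -16, -20) + (3/121)·(-363, 605, 363) = (12, -1, -11).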